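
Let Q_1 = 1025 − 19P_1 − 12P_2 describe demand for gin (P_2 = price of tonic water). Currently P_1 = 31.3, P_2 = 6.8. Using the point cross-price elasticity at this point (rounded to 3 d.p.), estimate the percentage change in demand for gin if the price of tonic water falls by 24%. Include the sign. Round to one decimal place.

5.6%

At P_1 = 31.3, P_2 = 6.8: Q_1 = 348.7.
∂Q_1/∂P_2 = -12.
ε = (∂Q_1/∂P_2)(P_2/Q_1) = -12.0000 × 6.8/348.7 ≈ -0.234.
%ΔQ_1 ≈ ε × %ΔP_2 = -0.234 × (-24%) = 5.6%.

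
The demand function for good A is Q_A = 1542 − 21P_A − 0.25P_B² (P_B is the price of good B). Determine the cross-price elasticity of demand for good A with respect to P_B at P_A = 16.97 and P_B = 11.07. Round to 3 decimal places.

-0.053

At P_A = 16.97 and P_B = 11.07: Q_A = 1154.994.
∂Q_A/∂P_B = -0.5P_B = -0.5(11.07) = -5.5350.
ε = (∂Q_A/∂P_B)(P_B/Q_A) = -5.5350 × (11.07/1154.994) ≈ -0.053.
ε < 0: complements.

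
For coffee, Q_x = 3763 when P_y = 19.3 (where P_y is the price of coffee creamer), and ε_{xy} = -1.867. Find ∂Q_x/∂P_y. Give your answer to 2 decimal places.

ε = (∂Q_x/∂P_y)·(P_y/Q_x) ⇒ ∂Q_x/∂P_y = ε·Q_x/P_y = -1.867 × 3763/19.3 ≈ -364.02.

-364.02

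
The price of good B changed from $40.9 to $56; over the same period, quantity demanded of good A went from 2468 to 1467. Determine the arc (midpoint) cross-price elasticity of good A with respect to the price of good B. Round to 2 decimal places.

ΔQ_A = 1467 − 2468 = -1001; ΔP_B = 56 − 40.9 = 15.1.
Midpoints: Q̄_A = 1967.5, P̄_B = 48.45.
ε = (ΔQ_A/Q̄_A)/(ΔP_B/P̄_B) = (-1001/1967.5)/(15.1/48.45) ≈ -1.63.

-1.63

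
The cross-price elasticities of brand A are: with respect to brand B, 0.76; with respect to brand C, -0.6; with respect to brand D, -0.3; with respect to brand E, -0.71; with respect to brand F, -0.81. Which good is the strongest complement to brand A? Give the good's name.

brand F

Complements have ε < 0. The most negative value is -0.81 (brand F).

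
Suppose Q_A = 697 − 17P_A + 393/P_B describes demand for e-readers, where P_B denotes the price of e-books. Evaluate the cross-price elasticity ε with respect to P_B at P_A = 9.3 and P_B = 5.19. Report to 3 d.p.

-0.123

At P_A = 9.3 and P_B = 5.19: Q_A = 614.623.
∂Q_A/∂P_B = −393/P_B² = -14.5901.
ε = (∂Q_A/∂P_B)(P_B/Q_A) = -14.5901 × (5.19/614.623) ≈ -0.123.
ε < 0: complements.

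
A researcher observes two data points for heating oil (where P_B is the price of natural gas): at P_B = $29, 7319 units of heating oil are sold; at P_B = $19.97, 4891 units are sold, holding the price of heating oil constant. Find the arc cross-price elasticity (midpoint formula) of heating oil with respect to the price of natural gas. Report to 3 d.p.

1.078

ΔQ_A = 4891 − 7319 = -2428; ΔP_B = 19.97 − 29 = -9.03.
Midpoints: Q̄_A = 6105.0, P̄_B = 24.48.
ε = (ΔQ_A/Q̄_A)/(ΔP_B/P̄_B) = (-2428/6105.0)/(-9.03/24.48) ≈ 1.078.
ε > 0: heating oil and natural gas are substitutes.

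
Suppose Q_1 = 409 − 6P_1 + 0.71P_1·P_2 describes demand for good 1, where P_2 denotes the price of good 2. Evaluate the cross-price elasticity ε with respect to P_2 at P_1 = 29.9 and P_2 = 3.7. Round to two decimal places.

0.25

At P_1 = 29.9 and P_2 = 3.7: Q_1 = 308.147.
∂Q_1/∂P_2 = 0.71P_1 = 0.71(29.9) = 21.2290.
ε = (∂Q_1/∂P_2)(P_2/Q_1) = 21.2290 × (3.7/308.147) ≈ 0.25.
ε > 0: substitutes.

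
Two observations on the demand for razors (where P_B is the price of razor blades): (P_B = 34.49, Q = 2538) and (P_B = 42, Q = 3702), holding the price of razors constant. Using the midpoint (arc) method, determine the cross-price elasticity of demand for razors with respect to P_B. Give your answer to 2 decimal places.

1.90

ΔQ_A = 3702 − 2538 = 1164; ΔP_B = 42 − 34.49 = 7.51.
Midpoints: Q̄_A = 3120.0, P̄_B = 38.25.
ε = (ΔQ_A/Q̄_A)/(ΔP_B/P̄_B) = (1164/3120.0)/(7.51/38.25) ≈ 1.90.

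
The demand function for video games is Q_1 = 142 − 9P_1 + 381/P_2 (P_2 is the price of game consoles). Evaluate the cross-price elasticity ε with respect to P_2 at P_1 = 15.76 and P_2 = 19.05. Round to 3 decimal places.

-0.992

At P_1 = 15.76 and P_2 = 19.05: Q_1 = 20.16.
∂Q_1/∂P_2 = −381/P_2² = -1.0499.
ε = (∂Q_1/∂P_2)(P_2/Q_1) = -1.0499 × (19.05/20.16) ≈ -0.992.
ε < 0: complements.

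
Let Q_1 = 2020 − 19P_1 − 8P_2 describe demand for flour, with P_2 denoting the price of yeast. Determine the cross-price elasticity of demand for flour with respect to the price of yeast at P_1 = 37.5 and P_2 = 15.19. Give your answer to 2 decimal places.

-0.10

At P_1 = 37.5 and P_2 = 15.19: Q_1 = 1185.98.
∂Q_1/∂P_2 = -8.
ε = (∂Q_1/∂P_2)(P_2/Q_1) = -8 × (15.19/1185.98) ≈ -0.10.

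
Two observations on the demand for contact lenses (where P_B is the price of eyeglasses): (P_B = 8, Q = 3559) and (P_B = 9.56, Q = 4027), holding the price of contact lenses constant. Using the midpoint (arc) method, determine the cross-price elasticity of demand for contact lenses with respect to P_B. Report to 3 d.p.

ΔQ_A = 4027 − 3559 = 468; ΔP_B = 9.56 − 8 = 1.56.
Midpoints: Q̄_A = 3793.0, P̄_B = 8.78.
ε = (ΔQ_A/Q̄_A)/(ΔP_B/P̄_B) = (468/3793.0)/(1.56/8.78) ≈ 0.694.
ε > 0: contact lenses and eyeglasses are substitutes.

0.694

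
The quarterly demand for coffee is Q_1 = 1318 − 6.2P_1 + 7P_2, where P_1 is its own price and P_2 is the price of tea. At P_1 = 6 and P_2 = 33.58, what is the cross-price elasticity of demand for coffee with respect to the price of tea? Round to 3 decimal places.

0.155

At P_1 = 6 and P_2 = 33.58: Q_1 = 1515.86.
∂Q_1/∂P_2 = 7.
ε = (∂Q_1/∂P_2)(P_2/Q_1) = 7 × (33.58/1515.86) ≈ 0.155.
Since ε > 0, coffee and tea are substitutes.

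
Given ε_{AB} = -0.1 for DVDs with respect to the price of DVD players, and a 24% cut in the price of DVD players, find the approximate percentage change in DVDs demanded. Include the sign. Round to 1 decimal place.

%ΔQ ≈ ε × %ΔP of DVD players = -0.1 × (-24%) = 2.4%.

2.4%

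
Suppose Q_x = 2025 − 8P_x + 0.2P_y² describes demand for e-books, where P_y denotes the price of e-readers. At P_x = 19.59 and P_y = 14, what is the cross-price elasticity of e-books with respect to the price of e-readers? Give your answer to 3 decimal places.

At P_x = 19.59 and P_y = 14: Q_x = 1907.48.
∂Q_x/∂P_y = 0.4P_y = 0.4(14) = 5.6000.
ε = (∂Q_x/∂P_y)(P_y/Q_x) = 5.6000 × (14/1907.48) ≈ 0.041.
ε > 0: substitutes.

0.041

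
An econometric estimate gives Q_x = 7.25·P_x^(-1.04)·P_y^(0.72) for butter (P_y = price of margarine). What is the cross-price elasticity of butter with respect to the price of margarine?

In a log-linear (constant-elasticity) demand function, the coefficient on the exponent of P_y is the cross-price elasticity.
ε = 0.72. Positive, so butter and margarine are substitutes.

0.72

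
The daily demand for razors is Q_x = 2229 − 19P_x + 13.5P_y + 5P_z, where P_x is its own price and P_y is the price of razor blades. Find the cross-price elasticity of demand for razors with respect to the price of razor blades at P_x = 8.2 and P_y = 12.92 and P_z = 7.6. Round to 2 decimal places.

At P_x = 8.2 and P_y = 12.92 and P_z = 7.6: Q_x = 2285.62.
∂Q_x/∂P_y = 13.5.
ε = (∂Q_x/∂P_y)(P_y/Q_x) = 13.5 × (12.92/2285.62) ≈ 0.08.
Since ε > 0, razors and razor blades are substitutes.

0.08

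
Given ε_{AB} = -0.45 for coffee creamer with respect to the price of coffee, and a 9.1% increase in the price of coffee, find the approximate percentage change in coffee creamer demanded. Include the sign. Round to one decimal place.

%ΔQ ≈ ε × %ΔP of coffee = -0.45 × (9.1%) = -4.1%.

-4.1%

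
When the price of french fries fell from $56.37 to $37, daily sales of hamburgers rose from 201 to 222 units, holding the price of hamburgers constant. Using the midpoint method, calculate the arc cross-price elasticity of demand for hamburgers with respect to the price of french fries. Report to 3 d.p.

ΔQ_A = 222 − 201 = 21; ΔP_B = 37 − 56.37 = -19.37.
Midpoints: Q̄_A = 211.5, P̄_B = 46.69.
ε = (ΔQ_A/Q̄_A)/(ΔP_B/P̄_B) = (21/211.5)/(-19.37/46.69) ≈ -0.239.
ε < 0: hamburgers and french fries are complements.

-0.239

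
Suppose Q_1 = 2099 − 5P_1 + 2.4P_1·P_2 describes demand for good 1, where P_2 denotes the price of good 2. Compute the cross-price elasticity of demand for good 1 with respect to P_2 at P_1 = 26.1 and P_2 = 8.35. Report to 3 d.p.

0.210

At P_1 = 26.1 and P_2 = 8.35: Q_1 = 2491.544.
∂Q_1/∂P_2 = 2.4P_1 = 2.4(26.1) = 62.6400.
ε = (∂Q_1/∂P_2)(P_2/Q_1) = 62.6400 × (8.35/2491.544) ≈ 0.210.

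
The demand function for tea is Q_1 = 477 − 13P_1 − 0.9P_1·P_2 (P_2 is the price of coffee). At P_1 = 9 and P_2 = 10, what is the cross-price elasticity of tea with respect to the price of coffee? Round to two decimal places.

-0.29

At P_1 = 9 and P_2 = 10: Q_1 = 279.
∂Q_1/∂P_2 = -0.9P_1 = -0.9(9) = -8.1000.
ε = (∂Q_1/∂P_2)(P_2/Q_1) = -8.1000 × (10/279) ≈ -0.29.
ε < 0: complements.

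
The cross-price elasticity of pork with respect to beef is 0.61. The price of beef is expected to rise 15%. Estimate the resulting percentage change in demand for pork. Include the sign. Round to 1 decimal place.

9.2%

%ΔQ ≈ ε × %ΔP of beef = 0.61 × (15%) = 9.2%.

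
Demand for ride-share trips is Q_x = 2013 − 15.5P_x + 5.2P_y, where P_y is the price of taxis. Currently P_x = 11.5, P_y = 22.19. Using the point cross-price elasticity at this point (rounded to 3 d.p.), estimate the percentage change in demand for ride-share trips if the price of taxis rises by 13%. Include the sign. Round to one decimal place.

0.8%

At P_x = 11.5, P_y = 22.19: Q_x = 1950.138.
∂Q_x/∂P_y = 5.2.
ε = (∂Q_x/∂P_y)(P_y/Q_x) = 5.2000 × 22.19/1950.138 ≈ 0.059.
%ΔQ_x ≈ ε × %ΔP_y = 0.059 × (13%) = 0.8%.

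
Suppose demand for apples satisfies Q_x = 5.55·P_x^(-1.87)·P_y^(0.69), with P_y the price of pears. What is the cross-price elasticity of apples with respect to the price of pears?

In a log-linear (constant-elasticity) demand function, the coefficient on the exponent of P_y is the cross-price elasticity.
ε = 0.69. Positive, so apples and pears are substitutes.

0.69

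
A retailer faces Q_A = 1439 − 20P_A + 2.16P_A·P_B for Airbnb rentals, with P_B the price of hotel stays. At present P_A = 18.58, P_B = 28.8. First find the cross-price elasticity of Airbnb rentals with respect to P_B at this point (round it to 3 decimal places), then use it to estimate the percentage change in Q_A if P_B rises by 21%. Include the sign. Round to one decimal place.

At P_A = 18.58, P_B = 28.8: Q_A = 2223.225.
∂Q_A/∂P_B = 2.16P_A = 40.1328.
ε = (∂Q_A/∂P_B)(P_B/Q_A) = 40.1328 × 28.8/2223.225 ≈ 0.520.
%ΔQ_A ≈ ε × %ΔP_B = 0.520 × (21%) = 10.9%.

10.9%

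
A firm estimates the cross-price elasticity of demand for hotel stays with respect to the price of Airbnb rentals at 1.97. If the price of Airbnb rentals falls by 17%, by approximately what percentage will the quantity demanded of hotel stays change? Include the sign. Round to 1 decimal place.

%ΔQ ≈ ε × %ΔP of Airbnb rentals = 1.97 × (-17%) = -33.5%.

-33.5%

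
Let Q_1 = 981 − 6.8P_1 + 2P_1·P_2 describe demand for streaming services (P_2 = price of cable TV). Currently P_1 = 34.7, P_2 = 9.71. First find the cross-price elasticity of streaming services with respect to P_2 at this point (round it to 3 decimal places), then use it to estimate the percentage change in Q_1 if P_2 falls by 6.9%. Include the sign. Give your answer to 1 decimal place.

At P_1 = 34.7, P_2 = 9.71: Q_1 = 1418.914.
∂Q_1/∂P_2 = 2P_1 = 69.4000.
ε = (∂Q_1/∂P_2)(P_2/Q_1) = 69.4000 × 9.71/1418.914 ≈ 0.475.
%ΔQ_1 ≈ ε × %ΔP_2 = 0.475 × (-6.9%) = -3.3%.

-3.3%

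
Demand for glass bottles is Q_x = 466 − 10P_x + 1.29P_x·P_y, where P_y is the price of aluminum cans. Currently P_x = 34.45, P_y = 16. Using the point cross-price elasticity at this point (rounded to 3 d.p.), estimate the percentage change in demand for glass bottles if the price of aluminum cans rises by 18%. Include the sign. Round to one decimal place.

15.4%

At P_x = 34.45, P_y = 16: Q_x = 832.548.
∂Q_x/∂P_y = 1.29P_x = 44.4405.
ε = (∂Q_x/∂P_y)(P_y/Q_x) = 44.4405 × 16/832.548 ≈ 0.854.
%ΔQ_x ≈ ε × %ΔP_y = 0.854 × (18%) = 15.4%.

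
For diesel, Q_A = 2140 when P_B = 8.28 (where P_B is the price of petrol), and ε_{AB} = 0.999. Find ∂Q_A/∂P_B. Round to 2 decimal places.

ε = (∂Q_A/∂P_B)·(P_B/Q_A) ⇒ ∂Q_A/∂P_B = ε·Q_A/P_B = 0.999 × 2140/8.28 ≈ 258.20.

258.20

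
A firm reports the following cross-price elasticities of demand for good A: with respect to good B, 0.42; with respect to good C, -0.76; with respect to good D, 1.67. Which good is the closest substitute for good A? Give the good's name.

Substitutes have ε > 0. Among the positive values, 1.67 (good D) is largest.

good D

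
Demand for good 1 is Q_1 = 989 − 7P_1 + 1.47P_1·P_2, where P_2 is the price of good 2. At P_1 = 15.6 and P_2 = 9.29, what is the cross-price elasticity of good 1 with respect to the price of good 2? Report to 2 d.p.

0.19

At P_1 = 15.6 and P_2 = 9.29: Q_1 = 1092.838.
∂Q_1/∂P_2 = 1.47P_1 = 1.47(15.6) = 22.9320.
ε = (∂Q_1/∂P_2)(P_2/Q_1) = 22.9320 × (9.29/1092.838) ≈ 0.19.
ε > 0: substitutes.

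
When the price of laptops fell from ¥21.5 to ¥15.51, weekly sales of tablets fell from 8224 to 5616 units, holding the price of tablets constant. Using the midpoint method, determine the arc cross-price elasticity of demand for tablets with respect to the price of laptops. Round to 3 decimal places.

ΔQ_A = 5616 − 8224 = -2608; ΔP_B = 15.51 − 21.5 = -5.99.
Midpoints: Q̄_A = 6920.0, P̄_B = 18.50.
ε = (ΔQ_A/Q̄_A)/(ΔP_B/P̄_B) = (-2608/6920.0)/(-5.99/18.50) ≈ 1.164.
ε > 0: tablets and laptops are substitutes.

1.164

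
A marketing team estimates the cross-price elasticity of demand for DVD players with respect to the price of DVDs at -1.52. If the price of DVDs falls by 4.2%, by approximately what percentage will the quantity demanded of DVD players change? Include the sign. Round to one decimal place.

%ΔQ ≈ ε × %ΔP of DVDs = -1.52 × (-4.2%) = 6.4%.
Demand for DVD players rises by about 6.4%.

6.4%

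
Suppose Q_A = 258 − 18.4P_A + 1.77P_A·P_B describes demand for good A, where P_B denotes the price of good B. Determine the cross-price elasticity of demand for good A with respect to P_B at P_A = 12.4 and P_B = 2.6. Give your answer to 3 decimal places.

At P_A = 12.4 and P_B = 2.6: Q_A = 86.905.
∂Q_A/∂P_B = 1.77P_A = 1.77(12.4) = 21.9480.
ε = (∂Q_A/∂P_B)(P_B/Q_A) = 21.9480 × (2.6/86.905) ≈ 0.657.
ε > 0: substitutes.

0.657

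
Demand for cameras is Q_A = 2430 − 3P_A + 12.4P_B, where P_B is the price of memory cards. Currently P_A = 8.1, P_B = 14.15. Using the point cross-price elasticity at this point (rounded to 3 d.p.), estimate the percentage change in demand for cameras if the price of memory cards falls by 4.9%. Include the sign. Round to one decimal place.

-0.3%

At P_A = 8.1, P_B = 14.15: Q_A = 2581.16.
∂Q_A/∂P_B = 12.4.
ε = (∂Q_A/∂P_B)(P_B/Q_A) = 12.4000 × 14.15/2581.16 ≈ 0.068.
%ΔQ_A ≈ ε × %ΔP_B = 0.068 × (-4.9%) = -0.3%.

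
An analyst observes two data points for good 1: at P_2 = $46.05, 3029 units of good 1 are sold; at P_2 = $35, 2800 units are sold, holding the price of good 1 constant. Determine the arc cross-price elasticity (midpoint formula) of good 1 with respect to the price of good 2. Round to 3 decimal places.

0.288

ΔQ_1 = 2800 − 3029 = -229; ΔP_2 = 35 − 46.05 = -11.05.
Midpoints: Q̄_1 = 2914.5, P̄_2 = 40.52.
ε = (ΔQ_1/Q̄_1)/(ΔP_2/P̄_2) = (-229/2914.5)/(-11.05/40.52) ≈ 0.288.
ε > 0: good 1 and good 2 are substitutes.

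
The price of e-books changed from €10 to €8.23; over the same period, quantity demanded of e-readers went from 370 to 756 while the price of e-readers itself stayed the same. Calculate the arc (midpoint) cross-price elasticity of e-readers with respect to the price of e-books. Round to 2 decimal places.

-3.53

ΔQ_A = 756 − 370 = 386; ΔP_B = 8.23 − 10 = -1.77.
Midpoints: Q̄_A = 563.0, P̄_B = 9.12.
ε = (ΔQ_A/Q̄_A)/(ΔP_B/P̄_B) = (386/563.0)/(-1.77/9.12) ≈ -3.53.
ε < 0: e-readers and e-books are complements.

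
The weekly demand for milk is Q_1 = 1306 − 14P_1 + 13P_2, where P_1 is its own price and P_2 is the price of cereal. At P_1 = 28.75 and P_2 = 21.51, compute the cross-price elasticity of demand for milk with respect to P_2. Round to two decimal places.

At P_1 = 28.75 and P_2 = 21.51: Q_1 = 1183.13.
∂Q_1/∂P_2 = 13.
ε = (∂Q_1/∂P_2)(P_2/Q_1) = 13 × (21.51/1183.13) ≈ 0.24.

0.24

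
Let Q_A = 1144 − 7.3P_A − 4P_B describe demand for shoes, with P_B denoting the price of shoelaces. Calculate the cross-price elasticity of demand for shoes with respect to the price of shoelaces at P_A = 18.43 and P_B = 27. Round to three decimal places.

-0.120

At P_A = 18.43 and P_B = 27: Q_A = 901.461.
∂Q_A/∂P_B = -4.
ε = (∂Q_A/∂P_B)(P_B/Q_A) = -4 × (27/901.461) ≈ -0.120.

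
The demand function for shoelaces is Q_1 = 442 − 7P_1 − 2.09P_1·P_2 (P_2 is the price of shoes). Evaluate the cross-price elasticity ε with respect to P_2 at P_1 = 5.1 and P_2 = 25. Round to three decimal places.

At P_1 = 5.1 and P_2 = 25: Q_1 = 139.825.
∂Q_1/∂P_2 = -2.09P_1 = -2.09(5.1) = -10.6590.
ε = (∂Q_1/∂P_2)(P_2/Q_1) = -10.6590 × (25/139.825) ≈ -1.906.
ε < 0: complements.

-1.906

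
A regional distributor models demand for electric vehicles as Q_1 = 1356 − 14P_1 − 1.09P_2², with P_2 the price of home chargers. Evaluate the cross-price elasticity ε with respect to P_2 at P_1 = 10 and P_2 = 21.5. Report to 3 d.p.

-1.415

At P_1 = 10 and P_2 = 21.5: Q_1 = 712.147.
∂Q_1/∂P_2 = -2.18P_2 = -2.18(21.5) = -46.8700.
ε = (∂Q_1/∂P_2)(P_2/Q_1) = -46.8700 × (21.5/712.147) ≈ -1.415.
ε < 0: complements.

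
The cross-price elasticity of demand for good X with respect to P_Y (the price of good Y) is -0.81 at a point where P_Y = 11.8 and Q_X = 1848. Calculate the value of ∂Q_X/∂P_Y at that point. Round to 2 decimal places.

-126.85

ε = (∂Q_X/∂P_Y)·(P_Y/Q_X) ⇒ ∂Q_X/∂P_Y = ε·Q_X/P_Y = -0.81 × 1848/11.8 ≈ -126.85.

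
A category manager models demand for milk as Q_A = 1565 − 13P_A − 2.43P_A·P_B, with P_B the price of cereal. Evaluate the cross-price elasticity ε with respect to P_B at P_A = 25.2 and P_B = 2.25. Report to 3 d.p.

-0.125

At P_A = 25.2 and P_B = 2.25: Q_A = 1099.619.
∂Q_A/∂P_B = -2.43P_A = -2.43(25.2) = -61.2360.
ε = (∂Q_A/∂P_B)(P_B/Q_A) = -61.2360 × (2.25/1099.619) ≈ -0.125.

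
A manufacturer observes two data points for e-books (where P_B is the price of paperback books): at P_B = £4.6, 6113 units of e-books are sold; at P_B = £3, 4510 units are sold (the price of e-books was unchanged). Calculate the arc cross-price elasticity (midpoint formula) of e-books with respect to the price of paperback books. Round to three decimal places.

ΔQ_A = 4510 − 6113 = -1603; ΔP_B = 3 − 4.6 = -1.6.
Midpoints: Q̄_A = 5311.5, P̄_B = 3.80.
ε = (ΔQ_A/Q̄_A)/(ΔP_B/P̄_B) = (-1603/5311.5)/(-1.6/3.80) ≈ 0.717.

0.717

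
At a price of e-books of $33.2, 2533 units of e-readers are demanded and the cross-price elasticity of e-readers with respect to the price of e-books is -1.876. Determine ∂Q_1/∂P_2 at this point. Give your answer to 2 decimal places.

-143.13

ε = (∂Q_1/∂P_2)·(P_2/Q_1) ⇒ ∂Q_1/∂P_2 = ε·Q_1/P_2 = -1.876 × 2533/33.2 ≈ -143.13.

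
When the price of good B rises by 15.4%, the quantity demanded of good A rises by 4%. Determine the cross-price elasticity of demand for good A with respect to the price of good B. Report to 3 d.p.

ε = (%ΔQ of good A) / (%ΔP of good B) = (4%) / (15.4%) ≈ 0.260.

0.260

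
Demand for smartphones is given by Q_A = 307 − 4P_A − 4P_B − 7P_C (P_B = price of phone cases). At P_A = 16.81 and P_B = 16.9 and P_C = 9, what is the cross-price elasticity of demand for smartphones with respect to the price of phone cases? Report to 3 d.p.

At P_A = 16.81 and P_B = 16.9 and P_C = 9: Q_A = 109.16.
∂Q_A/∂P_B = -4.
ε = (∂Q_A/∂P_B)(P_B/Q_A) = -4 × (16.9/109.16) ≈ -0.619.

-0.619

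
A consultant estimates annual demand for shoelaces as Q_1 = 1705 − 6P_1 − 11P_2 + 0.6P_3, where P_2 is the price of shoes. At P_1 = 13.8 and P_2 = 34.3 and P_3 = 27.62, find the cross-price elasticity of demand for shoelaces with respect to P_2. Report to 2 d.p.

At P_1 = 13.8 and P_2 = 34.3 and P_3 = 27.62: Q_1 = 1261.472.
∂Q_1/∂P_2 = -11.
ε = (∂Q_1/∂P_2)(P_2/Q_1) = -11 × (34.3/1261.472) ≈ -0.30.
Since ε < 0, shoelaces and shoes are complements.

-0.30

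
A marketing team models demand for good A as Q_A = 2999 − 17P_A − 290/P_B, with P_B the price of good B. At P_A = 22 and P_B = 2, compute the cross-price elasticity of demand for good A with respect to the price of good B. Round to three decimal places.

0.058

At P_A = 22 and P_B = 2: Q_A = 2480.
∂Q_A/∂P_B = 290/P_B² = 72.5000.
ε = (∂Q_A/∂P_B)(P_B/Q_A) = 72.5000 × (2/2480) ≈ 0.058.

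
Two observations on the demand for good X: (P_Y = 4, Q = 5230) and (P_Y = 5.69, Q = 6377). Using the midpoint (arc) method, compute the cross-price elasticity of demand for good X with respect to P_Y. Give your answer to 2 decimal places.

ΔQ_X = 6377 − 5230 = 1147; ΔP_Y = 5.69 − 4 = 1.69.
Midpoints: Q̄_X = 5803.5, P̄_Y = 4.85.
ε = (ΔQ_X/Q̄_X)/(ΔP_Y/P̄_Y) = (1147/5803.5)/(1.69/4.85) ≈ 0.57.

0.57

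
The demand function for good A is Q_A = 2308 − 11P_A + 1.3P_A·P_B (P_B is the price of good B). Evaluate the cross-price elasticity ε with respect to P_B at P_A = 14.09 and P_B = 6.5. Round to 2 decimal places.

At P_A = 14.09 and P_B = 6.5: Q_A = 2272.071.
∂Q_A/∂P_B = 1.3P_A = 1.3(14.09) = 18.3170.
ε = (∂Q_A/∂P_B)(P_B/Q_A) = 18.3170 × (6.5/2272.071) ≈ 0.05.

0.05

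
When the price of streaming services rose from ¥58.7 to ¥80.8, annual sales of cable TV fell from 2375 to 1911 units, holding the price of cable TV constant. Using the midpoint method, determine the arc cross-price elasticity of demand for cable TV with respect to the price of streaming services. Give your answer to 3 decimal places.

-0.683

ΔQ_A = 1911 − 2375 = -464; ΔP_B = 80.8 − 58.7 = 22.1.
Midpoints: Q̄_A = 2143.0, P̄_B = 69.75.
ε = (ΔQ_A/Q̄_A)/(ΔP_B/P̄_B) = (-464/2143.0)/(22.1/69.75) ≈ -0.683.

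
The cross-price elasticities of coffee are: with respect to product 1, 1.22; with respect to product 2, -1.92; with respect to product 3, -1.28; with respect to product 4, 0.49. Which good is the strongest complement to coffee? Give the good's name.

Complements have ε < 0. The most negative value is -1.92 (product 2).

product 2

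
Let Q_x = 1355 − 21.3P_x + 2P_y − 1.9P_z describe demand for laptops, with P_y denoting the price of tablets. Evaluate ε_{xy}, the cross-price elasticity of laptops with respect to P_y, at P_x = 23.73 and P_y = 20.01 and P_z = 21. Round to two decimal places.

0.05

At P_x = 23.73 and P_y = 20.01 and P_z = 21: Q_x = 849.671.
∂Q_x/∂P_y = 2.
ε = (∂Q_x/∂P_y)(P_y/Q_x) = 2 × (20.01/849.671) ≈ 0.05.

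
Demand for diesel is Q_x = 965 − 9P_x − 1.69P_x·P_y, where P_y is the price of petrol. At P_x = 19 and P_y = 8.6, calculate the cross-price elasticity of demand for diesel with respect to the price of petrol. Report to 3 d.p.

At P_x = 19 and P_y = 8.6: Q_x = 517.854.
∂Q_x/∂P_y = -1.69P_x = -1.69(19) = -32.1100.
ε = (∂Q_x/∂P_y)(P_y/Q_x) = -32.1100 × (8.6/517.854) ≈ -0.533.

-0.533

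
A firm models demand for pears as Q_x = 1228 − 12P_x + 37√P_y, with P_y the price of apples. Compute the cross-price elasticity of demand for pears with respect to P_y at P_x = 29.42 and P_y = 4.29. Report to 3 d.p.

0.040

At P_x = 29.42 and P_y = 4.29: Q_x = 951.596.
∂Q_x/∂P_y = 37/(2√P_y) = 37/(2√4.29) = 8.9319.
ε = (∂Q_x/∂P_y)(P_y/Q_x) = 8.9319 × (4.29/951.596) ≈ 0.040.
ε > 0: substitutes.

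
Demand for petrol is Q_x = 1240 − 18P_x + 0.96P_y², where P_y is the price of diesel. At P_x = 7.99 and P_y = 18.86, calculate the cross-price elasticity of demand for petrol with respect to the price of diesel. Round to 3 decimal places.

At P_x = 7.99 and P_y = 18.86: Q_x = 1437.652.
∂Q_x/∂P_y = 1.92P_y = 1.92(18.86) = 36.2112.
ε = (∂Q_x/∂P_y)(P_y/Q_x) = 36.2112 × (18.86/1437.652) ≈ 0.475.

0.475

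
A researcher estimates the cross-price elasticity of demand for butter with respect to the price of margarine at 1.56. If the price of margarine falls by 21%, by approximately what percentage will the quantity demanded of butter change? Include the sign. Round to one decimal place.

%ΔQ ≈ ε × %ΔP of margarine = 1.56 × (-21%) = -32.8%.

-32.8%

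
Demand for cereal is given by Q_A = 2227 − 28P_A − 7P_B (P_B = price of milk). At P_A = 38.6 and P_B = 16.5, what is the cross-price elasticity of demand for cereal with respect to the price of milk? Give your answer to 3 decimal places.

-0.112

At P_A = 38.6 and P_B = 16.5: Q_A = 1030.7.
∂Q_A/∂P_B = -7.
ε = (∂Q_A/∂P_B)(P_B/Q_A) = -7 × (16.5/1030.7) ≈ -0.112.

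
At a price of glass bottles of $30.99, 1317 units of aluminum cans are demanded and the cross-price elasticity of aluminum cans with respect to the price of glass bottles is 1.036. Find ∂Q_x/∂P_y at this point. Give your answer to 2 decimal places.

44.03

ε = (∂Q_x/∂P_y)·(P_y/Q_x) ⇒ ∂Q_x/∂P_y = ε·Q_x/P_y = 1.036 × 1317/30.99 ≈ 44.03.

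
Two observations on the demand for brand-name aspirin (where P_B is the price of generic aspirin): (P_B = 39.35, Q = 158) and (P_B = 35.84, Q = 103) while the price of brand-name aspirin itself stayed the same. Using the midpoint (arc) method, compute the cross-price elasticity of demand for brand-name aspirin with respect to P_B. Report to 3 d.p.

4.514

ΔQ_A = 103 − 158 = -55; ΔP_B = 35.84 − 39.35 = -3.51.
Midpoints: Q̄_A = 130.5, P̄_B = 37.59.
ε = (ΔQ_A/Q̄_A)/(ΔP_B/P̄_B) = (-55/130.5)/(-3.51/37.59) ≈ 4.514.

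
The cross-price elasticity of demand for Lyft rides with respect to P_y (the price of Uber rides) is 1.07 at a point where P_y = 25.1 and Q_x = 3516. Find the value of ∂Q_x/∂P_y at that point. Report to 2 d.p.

149.89

ε = (∂Q_x/∂P_y)·(P_y/Q_x) ⇒ ∂Q_x/∂P_y = ε·Q_x/P_y = 1.07 × 3516/25.1 ≈ 149.89.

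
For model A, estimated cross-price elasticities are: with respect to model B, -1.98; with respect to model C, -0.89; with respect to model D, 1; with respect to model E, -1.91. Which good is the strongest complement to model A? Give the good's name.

model B

Complements have ε < 0. The most negative value is -1.98 (model B).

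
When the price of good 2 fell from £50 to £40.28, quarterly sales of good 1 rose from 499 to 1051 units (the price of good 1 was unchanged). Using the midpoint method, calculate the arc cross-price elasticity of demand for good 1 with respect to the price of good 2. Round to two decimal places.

ΔQ_1 = 1051 − 499 = 552; ΔP_2 = 40.28 − 50 = -9.72.
Midpoints: Q̄_1 = 775.0, P̄_2 = 45.14.
ε = (ΔQ_1/Q̄_1)/(ΔP_2/P̄_2) = (552/775.0)/(-9.72/45.14) ≈ -3.31.
ε < 0: good 1 and good 2 are complements.

-3.31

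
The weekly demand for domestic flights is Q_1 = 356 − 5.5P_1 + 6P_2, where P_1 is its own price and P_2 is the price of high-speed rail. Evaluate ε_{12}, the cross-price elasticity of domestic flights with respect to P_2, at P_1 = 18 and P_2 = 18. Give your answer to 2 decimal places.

At P_1 = 18 and P_2 = 18: Q_1 = 365.
∂Q_1/∂P_2 = 6.
ε = (∂Q_1/∂P_2)(P_2/Q_1) = 6 × (18/365) ≈ 0.30.

0.30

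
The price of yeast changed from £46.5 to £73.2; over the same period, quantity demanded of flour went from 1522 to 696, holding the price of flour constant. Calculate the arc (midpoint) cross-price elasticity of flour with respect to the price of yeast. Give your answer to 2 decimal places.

ΔQ_A = 696 − 1522 = -826; ΔP_B = 73.2 − 46.5 = 26.7.
Midpoints: Q̄_A = 1109.0, P̄_B = 59.85.
ε = (ΔQ_A/Q̄_A)/(ΔP_B/P̄_B) = (-826/1109.0)/(26.7/59.85) ≈ -1.67.

-1.67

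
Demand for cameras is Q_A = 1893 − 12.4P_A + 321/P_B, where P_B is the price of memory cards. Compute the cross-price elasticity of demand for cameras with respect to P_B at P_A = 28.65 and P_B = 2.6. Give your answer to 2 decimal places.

-0.07

At P_A = 28.65 and P_B = 2.6: Q_A = 1661.202.
∂Q_A/∂P_B = −321/P_B² = -47.4852.
ε = (∂Q_A/∂P_B)(P_B/Q_A) = -47.4852 × (2.6/1661.202) ≈ -0.07.
ε < 0: complements.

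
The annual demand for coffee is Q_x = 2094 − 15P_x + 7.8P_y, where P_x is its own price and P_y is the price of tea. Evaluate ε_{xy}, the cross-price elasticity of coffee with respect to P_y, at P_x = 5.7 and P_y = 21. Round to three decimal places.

0.075

At P_x = 5.7 and P_y = 21: Q_x = 2172.3.
∂Q_x/∂P_y = 7.8.
ε = (∂Q_x/∂P_y)(P_y/Q_x) = 7.8 × (21/2172.3) ≈ 0.075.
Since ε > 0, coffee and tea are substitutes.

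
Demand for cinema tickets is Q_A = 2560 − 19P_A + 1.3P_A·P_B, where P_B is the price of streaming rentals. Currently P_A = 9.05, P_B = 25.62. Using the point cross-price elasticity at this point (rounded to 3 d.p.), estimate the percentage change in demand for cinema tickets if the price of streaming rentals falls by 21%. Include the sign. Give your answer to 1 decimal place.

At P_A = 9.05, P_B = 25.62: Q_A = 2689.469.
∂Q_A/∂P_B = 1.3P_A = 11.7650.
ε = (∂Q_A/∂P_B)(P_B/Q_A) = 11.7650 × 25.62/2689.469 ≈ 0.112.
%ΔQ_A ≈ ε × %ΔP_B = 0.112 × (-21%) = -2.4%.

-2.4%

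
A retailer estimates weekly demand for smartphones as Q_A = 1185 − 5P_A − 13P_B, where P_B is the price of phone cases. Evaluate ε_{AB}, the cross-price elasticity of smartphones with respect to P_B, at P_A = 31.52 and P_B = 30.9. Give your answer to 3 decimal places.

-0.642

At P_A = 31.52 and P_B = 30.9: Q_A = 625.7.
∂Q_A/∂P_B = -13.
ε = (∂Q_A/∂P_B)(P_B/Q_A) = -13 × (30.9/625.7) ≈ -0.642.
Since ε < 0, smartphones and phone cases are complements.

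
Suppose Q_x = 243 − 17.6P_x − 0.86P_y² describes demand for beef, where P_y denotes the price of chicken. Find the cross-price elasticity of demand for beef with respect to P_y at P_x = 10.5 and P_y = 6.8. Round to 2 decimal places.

At P_x = 10.5 and P_y = 6.8: Q_x = 18.434.
∂Q_x/∂P_y = -1.72P_y = -1.72(6.8) = -11.6960.
ε = (∂Q_x/∂P_y)(P_y/Q_x) = -11.6960 × (6.8/18.434) ≈ -4.31.
ε < 0: complements.

-4.31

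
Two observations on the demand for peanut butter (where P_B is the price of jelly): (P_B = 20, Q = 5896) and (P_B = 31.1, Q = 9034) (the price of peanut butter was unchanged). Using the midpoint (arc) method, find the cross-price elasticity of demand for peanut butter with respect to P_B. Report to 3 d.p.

0.968

ΔQ_A = 9034 − 5896 = 3138; ΔP_B = 31.1 − 20 = 11.1.
Midpoints: Q̄_A = 7465.0, P̄_B = 25.55.
ε = (ΔQ_A/Q̄_A)/(ΔP_B/P̄_B) = (3138/7465.0)/(11.1/25.55) ≈ 0.968.
ε > 0: peanut butter and jelly are substitutes.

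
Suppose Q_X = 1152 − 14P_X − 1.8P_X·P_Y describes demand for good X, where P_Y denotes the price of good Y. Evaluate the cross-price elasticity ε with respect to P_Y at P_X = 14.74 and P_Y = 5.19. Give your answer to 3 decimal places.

At P_X = 14.74 and P_Y = 5.19: Q_X = 807.939.
∂Q_X/∂P_Y = -1.8P_X = -1.8(14.74) = -26.5320.
ε = (∂Q_X/∂P_Y)(P_Y/Q_X) = -26.5320 × (5.19/807.939) ≈ -0.170.

-0.170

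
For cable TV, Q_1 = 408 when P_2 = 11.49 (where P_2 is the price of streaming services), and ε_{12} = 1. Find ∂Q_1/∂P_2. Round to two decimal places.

35.51

ε = (∂Q_1/∂P_2)·(P_2/Q_1) ⇒ ∂Q_1/∂P_2 = ε·Q_1/P_2 = 1 × 408/11.49 ≈ 35.51.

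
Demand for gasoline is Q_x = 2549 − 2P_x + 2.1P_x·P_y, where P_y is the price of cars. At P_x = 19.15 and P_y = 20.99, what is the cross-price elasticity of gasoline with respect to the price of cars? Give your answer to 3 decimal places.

At P_x = 19.15 and P_y = 20.99: Q_x = 3354.813.
∂Q_x/∂P_y = 2.1P_x = 2.1(19.15) = 40.2150.
ε = (∂Q_x/∂P_y)(P_y/Q_x) = 40.2150 × (20.99/3354.813) ≈ 0.252.
ε > 0: substitutes.

0.252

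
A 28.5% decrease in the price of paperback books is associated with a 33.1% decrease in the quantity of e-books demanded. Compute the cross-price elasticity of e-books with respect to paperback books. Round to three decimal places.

ε = (%ΔQ of e-books) / (%ΔP of paperback books) = (-33.1%) / (-28.5%) ≈ 1.161.
Positive cross-price elasticity: substitutes.

1.161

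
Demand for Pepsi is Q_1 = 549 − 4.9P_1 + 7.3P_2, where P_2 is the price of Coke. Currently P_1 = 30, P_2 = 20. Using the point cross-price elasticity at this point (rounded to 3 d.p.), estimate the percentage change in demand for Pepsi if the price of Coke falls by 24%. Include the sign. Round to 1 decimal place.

At P_1 = 30, P_2 = 20: Q_1 = 548.
∂Q_1/∂P_2 = 7.3.
ε = (∂Q_1/∂P_2)(P_2/Q_1) = 7.3000 × 20/548 ≈ 0.266.
%ΔQ_1 ≈ ε × %ΔP_2 = 0.266 × (-24%) = -6.4%.

-6.4%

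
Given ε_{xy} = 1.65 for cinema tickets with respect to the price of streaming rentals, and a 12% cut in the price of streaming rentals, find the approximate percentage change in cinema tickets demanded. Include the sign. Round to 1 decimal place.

-19.8%

%ΔQ ≈ ε × %ΔP of streaming rentals = 1.65 × (-12%) = -19.8%.
Demand for cinema tickets falls by about 19.8%.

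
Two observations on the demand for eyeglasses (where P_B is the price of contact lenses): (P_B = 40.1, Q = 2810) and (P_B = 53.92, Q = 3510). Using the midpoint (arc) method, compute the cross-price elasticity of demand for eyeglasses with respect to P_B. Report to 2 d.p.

0.75

ΔQ_A = 3510 − 2810 = 700; ΔP_B = 53.92 − 40.1 = 13.82.
Midpoints: Q̄_A = 3160.0, P̄_B = 47.01.
ε = (ΔQ_A/Q̄_A)/(ΔP_B/P̄_B) = (700/3160.0)/(13.82/47.01) ≈ 0.75.
ε > 0: eyeglasses and contact lenses are substitutes.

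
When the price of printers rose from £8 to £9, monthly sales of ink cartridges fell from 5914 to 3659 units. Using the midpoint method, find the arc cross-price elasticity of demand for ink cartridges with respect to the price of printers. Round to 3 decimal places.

-4.004

ΔQ_A = 3659 − 5914 = -2255; ΔP_B = 9 − 8 = 1.
Midpoints: Q̄_A = 4786.5, P̄_B = 8.50.
ε = (ΔQ_A/Q̄_A)/(ΔP_B/P̄_B) = (-2255/4786.5)/(1/8.50) ≈ -4.004.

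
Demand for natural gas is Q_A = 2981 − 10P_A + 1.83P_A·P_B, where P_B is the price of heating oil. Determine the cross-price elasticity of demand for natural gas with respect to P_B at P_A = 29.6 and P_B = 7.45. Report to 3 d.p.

0.131

At P_A = 29.6 and P_B = 7.45: Q_A = 3088.552.
∂Q_A/∂P_B = 1.83P_A = 1.83(29.6) = 54.1680.
ε = (∂Q_A/∂P_B)(P_B/Q_A) = 54.1680 × (7.45/3088.552) ≈ 0.131.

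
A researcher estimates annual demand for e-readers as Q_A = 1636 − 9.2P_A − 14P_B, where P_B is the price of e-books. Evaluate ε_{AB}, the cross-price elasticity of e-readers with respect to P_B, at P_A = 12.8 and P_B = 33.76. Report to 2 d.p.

-0.45

At P_A = 12.8 and P_B = 33.76: Q_A = 1045.6.
∂Q_A/∂P_B = -14.
ε = (∂Q_A/∂P_B)(P_B/Q_A) = -14 × (33.76/1045.6) ≈ -0.45.
Since ε < 0, e-readers and e-books are complements.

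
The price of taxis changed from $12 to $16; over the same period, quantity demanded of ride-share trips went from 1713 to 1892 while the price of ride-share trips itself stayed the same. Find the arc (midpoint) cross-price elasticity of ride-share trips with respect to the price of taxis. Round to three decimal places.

ΔQ_A = 1892 − 1713 = 179; ΔP_B = 16 − 12 = 4.
Midpoints: Q̄_A = 1802.5, P̄_B = 14.00.
ε = (ΔQ_A/Q̄_A)/(ΔP_B/P̄_B) = (179/1802.5)/(4/14.00) ≈ 0.348.

0.348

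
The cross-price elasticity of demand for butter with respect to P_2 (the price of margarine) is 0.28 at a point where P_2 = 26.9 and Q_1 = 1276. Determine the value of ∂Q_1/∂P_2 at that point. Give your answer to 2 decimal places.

13.28

ε = (∂Q_1/∂P_2)·(P_2/Q_1) ⇒ ∂Q_1/∂P_2 = ε·Q_1/P_2 = 0.28 × 1276/26.9 ≈ 13.28.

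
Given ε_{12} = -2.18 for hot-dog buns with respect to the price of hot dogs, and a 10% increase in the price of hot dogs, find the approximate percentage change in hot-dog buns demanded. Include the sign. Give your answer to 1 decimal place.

-21.8%

%ΔQ ≈ ε × %ΔP of hot dogs = -2.18 × (10%) = -21.8%.
Demand for hot-dog buns falls by about 21.8%.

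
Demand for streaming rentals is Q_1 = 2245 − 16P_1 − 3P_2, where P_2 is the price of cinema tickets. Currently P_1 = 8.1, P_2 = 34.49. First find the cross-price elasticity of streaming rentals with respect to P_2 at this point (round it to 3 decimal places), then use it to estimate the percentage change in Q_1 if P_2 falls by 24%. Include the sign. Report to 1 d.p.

At P_1 = 8.1, P_2 = 34.49: Q_1 = 2011.93.
∂Q_1/∂P_2 = -3.
ε = (∂Q_1/∂P_2)(P_2/Q_1) = -3.0000 × 34.49/2011.93 ≈ -0.051.
%ΔQ_1 ≈ ε × %ΔP_2 = -0.051 × (-24%) = 1.2%.

1.2%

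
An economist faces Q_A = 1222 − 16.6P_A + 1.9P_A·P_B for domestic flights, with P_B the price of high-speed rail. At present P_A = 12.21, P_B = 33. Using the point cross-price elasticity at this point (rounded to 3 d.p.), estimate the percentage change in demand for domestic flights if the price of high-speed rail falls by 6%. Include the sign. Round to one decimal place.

At P_A = 12.21, P_B = 33: Q_A = 1784.881.
∂Q_A/∂P_B = 1.9P_A = 23.1990.
ε = (∂Q_A/∂P_B)(P_B/Q_A) = 23.1990 × 33/1784.881 ≈ 0.429.
%ΔQ_A ≈ ε × %ΔP_B = 0.429 × (-6%) = -2.6%.

-2.6%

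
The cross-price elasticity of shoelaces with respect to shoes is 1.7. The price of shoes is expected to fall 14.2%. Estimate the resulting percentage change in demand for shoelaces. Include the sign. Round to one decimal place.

%ΔQ ≈ ε × %ΔP of shoes = 1.7 × (-14.2%) = -24.1%.

-24.1%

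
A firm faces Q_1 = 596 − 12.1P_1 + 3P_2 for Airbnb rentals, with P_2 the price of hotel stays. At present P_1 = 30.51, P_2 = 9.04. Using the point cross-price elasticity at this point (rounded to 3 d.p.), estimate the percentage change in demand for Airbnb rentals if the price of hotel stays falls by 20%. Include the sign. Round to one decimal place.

At P_1 = 30.51, P_2 = 9.04: Q_1 = 253.949.
∂Q_1/∂P_2 = 3.
ε = (∂Q_1/∂P_2)(P_2/Q_1) = 3.0000 × 9.04/253.949 ≈ 0.107.
%ΔQ_1 ≈ ε × %ΔP_2 = 0.107 × (-20%) = -2.1%.

-2.1%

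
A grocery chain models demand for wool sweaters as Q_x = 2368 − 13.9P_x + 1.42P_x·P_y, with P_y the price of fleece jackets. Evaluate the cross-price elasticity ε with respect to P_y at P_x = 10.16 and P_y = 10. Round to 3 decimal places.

0.061

At P_x = 10.16 and P_y = 10: Q_x = 2371.048.
∂Q_x/∂P_y = 1.42P_x = 1.42(10.16) = 14.4272.
ε = (∂Q_x/∂P_y)(P_y/Q_x) = 14.4272 × (10/2371.048) ≈ 0.061.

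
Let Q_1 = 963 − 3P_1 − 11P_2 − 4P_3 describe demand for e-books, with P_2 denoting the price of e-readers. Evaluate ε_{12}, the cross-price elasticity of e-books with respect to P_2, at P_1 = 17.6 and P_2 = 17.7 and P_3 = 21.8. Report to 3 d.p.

-0.310

At P_1 = 17.6 and P_2 = 17.7 and P_3 = 21.8: Q_1 = 628.3.
∂Q_1/∂P_2 = -11.
ε = (∂Q_1/∂P_2)(P_2/Q_1) = -11 × (17.7/628.3) ≈ -0.310.
Since ε < 0, e-books and e-readers are complements.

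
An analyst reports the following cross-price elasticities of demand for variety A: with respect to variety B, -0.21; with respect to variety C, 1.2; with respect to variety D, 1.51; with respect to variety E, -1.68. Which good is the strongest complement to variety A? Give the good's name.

variety E

Complements have ε < 0. The most negative value is -1.68 (variety E).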